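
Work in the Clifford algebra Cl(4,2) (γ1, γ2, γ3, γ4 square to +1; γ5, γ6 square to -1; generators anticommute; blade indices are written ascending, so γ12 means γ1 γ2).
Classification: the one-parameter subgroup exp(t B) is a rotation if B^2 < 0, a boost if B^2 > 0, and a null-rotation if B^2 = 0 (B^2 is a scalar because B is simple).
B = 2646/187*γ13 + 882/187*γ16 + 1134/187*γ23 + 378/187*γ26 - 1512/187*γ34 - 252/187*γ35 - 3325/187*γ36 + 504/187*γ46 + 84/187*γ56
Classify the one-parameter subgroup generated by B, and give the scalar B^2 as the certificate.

B^2 term by term: the squares give (2646/187)^2*(γ13)^2 + (882/187)^2*(γ16)^2 + (1134/187)^2*(γ23)^2 + (378/187)^2*(γ26)^2 + (-1512/187)^2*(γ34)^2 + (-252/187)^2*(γ35)^2 + (-3325/187)^2*(γ36)^2 + (504/187)^2*(γ46)^2 + (84/187)^2*(γ56)^2 = 7001316/34969*(-1) + 777924/34969*(+1) + 1285956/34969*(-1) + 142884/34969*(+1) + 2286144/34969*(-1) + 63504/34969*(+1) + 11055625/34969*(+1) + 254016/34969*(+1) + 7056/34969*(-1) = 49 (each basis 2-blade squares to minus the product of its generators' squares); cross terms between blades sharing an index anticommute and cancel; the commuting (index-disjoint) pairs give grade-4 terms 2*c*c'*(blade product), which cancel blade by blade — γ1236: -2000376/34969 + 2000376/34969 = 0; γ1346: 2667168/34969 - 2667168/34969 = 0; γ1356: 444528/34969 - 444528/34969 = 0; γ2346: 1143072/34969 - 1143072/34969 = 0; γ2356: 190512/34969 - 190512/34969 = 0; γ3456: -254016/34969 + 254016/34969 = 0 — confirming B is simple. So B^2 = 49.
Answer: boost, certificate B^2 = 49. One invariant decides it: the square 49 survives every conjugation, and its sign is exactly the classification.


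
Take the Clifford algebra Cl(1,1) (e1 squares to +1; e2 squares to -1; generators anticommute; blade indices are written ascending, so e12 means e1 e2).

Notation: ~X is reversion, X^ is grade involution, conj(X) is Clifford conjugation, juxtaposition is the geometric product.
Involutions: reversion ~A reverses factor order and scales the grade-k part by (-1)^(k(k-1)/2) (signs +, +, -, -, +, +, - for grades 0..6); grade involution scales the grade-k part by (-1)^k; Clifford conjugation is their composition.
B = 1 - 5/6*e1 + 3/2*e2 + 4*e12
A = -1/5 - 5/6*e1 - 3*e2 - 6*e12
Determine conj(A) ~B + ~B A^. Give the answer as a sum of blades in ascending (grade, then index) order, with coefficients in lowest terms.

first term: -5291/180 - 20*e1 + 131/30*e2 + 211/20*e12
second term: 3349/180 + 4*e1 + 331/30*e2 - 179/20*e12
Answer: -971/90 - 16*e1 + 77/5*e2 + 8/5*e12


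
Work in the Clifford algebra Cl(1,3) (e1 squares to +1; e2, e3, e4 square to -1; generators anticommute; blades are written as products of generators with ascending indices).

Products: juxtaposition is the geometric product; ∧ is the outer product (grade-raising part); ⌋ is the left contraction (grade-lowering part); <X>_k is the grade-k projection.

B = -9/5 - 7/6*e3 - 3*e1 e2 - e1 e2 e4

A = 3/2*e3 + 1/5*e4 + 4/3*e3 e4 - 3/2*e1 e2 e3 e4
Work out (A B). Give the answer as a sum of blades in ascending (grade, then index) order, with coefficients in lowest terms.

step 1: 7/4 - 21/5*e3 - 431/225*e4 + 1/5*e1 e2 + 7/3*e3 e4 - 19/6*e1 e2 e3 + 23/20*e1 e2 e4 - 14/5*e1 e2 e3 e4
Answer: 7/4 - 21/5*e3 - 431/225*e4 + 1/5*e1 e2 + 7/3*e3 e4 - 19/6*e1 e2 e3 + 23/20*e1 e2 e4 - 14/5*e1 e2 e3 e4


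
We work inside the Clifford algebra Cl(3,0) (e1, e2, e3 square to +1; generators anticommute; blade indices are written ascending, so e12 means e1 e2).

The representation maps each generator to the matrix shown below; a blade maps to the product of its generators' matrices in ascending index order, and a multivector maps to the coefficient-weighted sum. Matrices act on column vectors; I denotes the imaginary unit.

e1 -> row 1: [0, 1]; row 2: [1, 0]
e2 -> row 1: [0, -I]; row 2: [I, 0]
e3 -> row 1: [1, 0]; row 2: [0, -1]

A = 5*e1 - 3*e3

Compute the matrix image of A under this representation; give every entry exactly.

M = (5)*rho(e1) + (-3)*rho(e3), summed entrywise:
Answer: row 1: [-3, 5]; row 2: [5, 3]


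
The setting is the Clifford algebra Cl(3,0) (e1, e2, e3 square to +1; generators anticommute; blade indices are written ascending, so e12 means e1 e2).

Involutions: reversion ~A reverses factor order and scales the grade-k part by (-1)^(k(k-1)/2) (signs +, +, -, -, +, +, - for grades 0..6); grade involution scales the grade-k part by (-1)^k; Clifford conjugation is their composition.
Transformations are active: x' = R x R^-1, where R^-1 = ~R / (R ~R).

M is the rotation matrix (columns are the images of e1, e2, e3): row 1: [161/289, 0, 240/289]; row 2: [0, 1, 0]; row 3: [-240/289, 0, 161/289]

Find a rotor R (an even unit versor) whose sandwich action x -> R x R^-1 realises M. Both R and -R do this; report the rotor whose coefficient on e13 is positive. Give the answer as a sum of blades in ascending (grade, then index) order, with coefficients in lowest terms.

Method: write R = a + b12*e12 + b13*e13 + b23*e23 with a^2 + b12^2 + b13^2 + b23^2 = 1 (so R^-1 = ~R). Expanding the columns R e_j ~R gives tr M = 4a^2 - 1 and, from the antisymmetric part, M21 - M12 = -4a*b12, M13 - M31 = 4a*b13, M32 - M23 = -4a*b23.
Here tr M = 611/289, so a^2 = (1 + tr M)/4 = 225/289 and a = ±15/17. Taking a = 15/17: M21 - M12 = 0, M13 - M31 = 480/289, M32 - M23 = 0, giving b12 = 0, b13 = 8/17, b23 = 0, i.e. R = 15/17 + 8/17*e13.
Its e13 coefficient is already positive.
Answer: 15/17 + 8/17*e13. Uniqueness: Spin(3) -> SO(3) maps R and -R to the same rotation of trace 611/289; fixing the sign of the e13 coefficient removes the ambiguity.


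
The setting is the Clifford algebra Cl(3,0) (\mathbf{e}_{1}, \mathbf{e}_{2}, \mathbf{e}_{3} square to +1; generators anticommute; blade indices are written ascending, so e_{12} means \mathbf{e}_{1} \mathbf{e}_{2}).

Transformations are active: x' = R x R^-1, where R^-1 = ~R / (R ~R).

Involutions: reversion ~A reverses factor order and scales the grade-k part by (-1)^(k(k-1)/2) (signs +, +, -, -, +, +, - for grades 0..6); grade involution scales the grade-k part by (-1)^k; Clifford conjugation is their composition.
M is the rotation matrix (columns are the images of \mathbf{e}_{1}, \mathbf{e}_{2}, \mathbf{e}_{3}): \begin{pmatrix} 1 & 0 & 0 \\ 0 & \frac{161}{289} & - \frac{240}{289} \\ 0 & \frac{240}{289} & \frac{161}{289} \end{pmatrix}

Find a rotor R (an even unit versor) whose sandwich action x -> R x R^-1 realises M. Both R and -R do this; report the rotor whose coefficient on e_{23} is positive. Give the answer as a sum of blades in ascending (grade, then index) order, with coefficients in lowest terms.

Method: write R = a + b12*e_{12} + b13*e_{13} + b23*e_{23} with a^2 + b12^2 + b13^2 + b23^2 = 1 (so R^-1 = ~R). Expanding the columns R e_j ~R gives tr M = 4a^2 - 1 and, from the antisymmetric part, M21 - M12 = -4a*b12, M13 - M31 = 4a*b13, M32 - M23 = -4a*b23.
Here tr M = \frac{611}{289}, so a^2 = (1 + tr M)/4 = \frac{225}{289} and a = ±\frac{15}{17}. Taking a = \frac{15}{17}: M21 - M12 = 0, M13 - M31 = 0, M32 - M23 = \frac{480}{289}, giving b12 = 0, b13 = 0, b23 = -\frac{8}{17}, i.e. R = \frac{15}{17} - \frac{8}{17} e_{23}.
Its e_{23} coefficient is negative, so report the other preimage -R.
Answer: -\frac{15}{17} + \frac{8}{17} e_{23}. Recall the cover is two-to-one: with M of trace \frac{611}{289}, both preimages act alike, and the stated e_{23} sign chooses the sheet.


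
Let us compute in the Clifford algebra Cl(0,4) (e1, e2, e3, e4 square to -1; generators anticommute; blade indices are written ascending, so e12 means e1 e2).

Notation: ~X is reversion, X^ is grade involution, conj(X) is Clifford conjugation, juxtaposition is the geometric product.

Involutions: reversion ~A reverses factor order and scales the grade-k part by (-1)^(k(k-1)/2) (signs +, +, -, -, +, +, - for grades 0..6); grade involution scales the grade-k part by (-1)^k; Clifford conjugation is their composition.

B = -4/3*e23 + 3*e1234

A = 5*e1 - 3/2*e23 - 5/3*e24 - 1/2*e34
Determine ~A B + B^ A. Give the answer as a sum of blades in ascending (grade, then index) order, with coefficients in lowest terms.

first term: 2 - 3/2*e12 + 5*e13 - 9/2*e14 - 2/3*e24 + 20/9*e34 - 20/3*e123 - 15*e234
second term: -2 + 3/2*e12 - 5*e13 + 9/2*e14 - 2/3*e24 + 20/9*e34 - 20/3*e123 + 15*e234
Answer: -4/3*e24 + 40/9*e34 - 40/3*e123


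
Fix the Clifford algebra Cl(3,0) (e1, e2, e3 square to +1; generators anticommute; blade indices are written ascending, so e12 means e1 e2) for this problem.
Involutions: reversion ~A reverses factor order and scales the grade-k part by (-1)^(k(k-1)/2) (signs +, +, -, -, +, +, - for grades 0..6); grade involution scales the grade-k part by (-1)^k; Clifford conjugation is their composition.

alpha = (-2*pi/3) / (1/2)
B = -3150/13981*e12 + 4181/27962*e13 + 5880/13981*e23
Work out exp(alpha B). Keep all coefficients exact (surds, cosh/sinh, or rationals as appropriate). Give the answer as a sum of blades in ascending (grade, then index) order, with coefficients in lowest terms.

B^2 term by term: the squares give (-3150/13981)^2*(e12)^2 + (4181/27962)^2*(e13)^2 + (5880/13981)^2*(e23)^2 = 9922500/195468361*(-1) + 17480761/781873444*(-1) + 34574400/195468361*(-1) = -1/4 (each basis 2-blade squares to minus the product of its generators' squares); cross terms between blades sharing an index anticommute and cancel. So B^2 = -1/4.
B^2 = -1/4 — since the square is negative, the closed form is circular: l = 1/2, alpha*l = -2*pi/3, so exp(alpha B) = cos(-2*pi/3) + (sin(-2*pi/3)/(1/2))*B = -1/2 + (-sqrt(3))*B.
Answer: -1/2 + 3150*sqrt(3)/13981*e12 - 4181*sqrt(3)/27962*e13 - 5880*sqrt(3)/13981*e23


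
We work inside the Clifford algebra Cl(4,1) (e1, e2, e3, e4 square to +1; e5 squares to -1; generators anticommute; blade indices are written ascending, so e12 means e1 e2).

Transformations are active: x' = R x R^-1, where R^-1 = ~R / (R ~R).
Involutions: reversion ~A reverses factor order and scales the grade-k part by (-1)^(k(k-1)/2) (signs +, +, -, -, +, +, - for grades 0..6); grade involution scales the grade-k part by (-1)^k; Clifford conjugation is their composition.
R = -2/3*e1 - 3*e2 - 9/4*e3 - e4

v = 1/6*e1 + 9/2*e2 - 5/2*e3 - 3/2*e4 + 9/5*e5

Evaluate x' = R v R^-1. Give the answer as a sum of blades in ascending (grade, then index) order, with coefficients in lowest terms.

~R = -2/3*e1 - 3*e2 - 9/4*e3 - e4, and R ~R = 2233/144, so R^-1 = ~R / (2233/144).
R v = -467/72 - 5/2*e12 + 49/24*e13 + 7/6*e14 - 6/5*e15 + 141/8*e23 + 9*e24 - 27/5*e25 + 7/8*e34 - 81/20*e35 - 9/5*e45
Answer: 5239/13398*e1 - 8889/4466*e2 + 19571/4466*e3 + 10435/4466*e4 - 9/5*e5


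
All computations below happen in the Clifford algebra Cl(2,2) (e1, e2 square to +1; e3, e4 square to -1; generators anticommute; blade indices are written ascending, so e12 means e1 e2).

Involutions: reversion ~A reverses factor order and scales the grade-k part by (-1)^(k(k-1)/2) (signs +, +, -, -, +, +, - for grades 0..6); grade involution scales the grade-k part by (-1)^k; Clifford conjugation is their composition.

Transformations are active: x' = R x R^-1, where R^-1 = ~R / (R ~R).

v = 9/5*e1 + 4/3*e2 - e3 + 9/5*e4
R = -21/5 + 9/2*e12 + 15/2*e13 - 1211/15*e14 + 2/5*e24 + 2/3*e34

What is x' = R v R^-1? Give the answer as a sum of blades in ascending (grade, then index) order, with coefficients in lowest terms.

~R = -21/5 - 9/2*e12 - 15/2*e13 + 1211/15*e14 - 2/5*e24 - 2/3*e34, and R ~R = -490196/75, so R^-1 = ~R / (-490196/75).
R v = 7563/50*e1 - 721/50*e2 - 21/2*e3 + 3414/25*e4 - 29/2*e123 + 52409/450*e124 - 1981/30*e134 + 58/45*e234
Answer: -9057/5740*e1 + 187/120*e2 - 5/8*e3 - 2223/1148*e4


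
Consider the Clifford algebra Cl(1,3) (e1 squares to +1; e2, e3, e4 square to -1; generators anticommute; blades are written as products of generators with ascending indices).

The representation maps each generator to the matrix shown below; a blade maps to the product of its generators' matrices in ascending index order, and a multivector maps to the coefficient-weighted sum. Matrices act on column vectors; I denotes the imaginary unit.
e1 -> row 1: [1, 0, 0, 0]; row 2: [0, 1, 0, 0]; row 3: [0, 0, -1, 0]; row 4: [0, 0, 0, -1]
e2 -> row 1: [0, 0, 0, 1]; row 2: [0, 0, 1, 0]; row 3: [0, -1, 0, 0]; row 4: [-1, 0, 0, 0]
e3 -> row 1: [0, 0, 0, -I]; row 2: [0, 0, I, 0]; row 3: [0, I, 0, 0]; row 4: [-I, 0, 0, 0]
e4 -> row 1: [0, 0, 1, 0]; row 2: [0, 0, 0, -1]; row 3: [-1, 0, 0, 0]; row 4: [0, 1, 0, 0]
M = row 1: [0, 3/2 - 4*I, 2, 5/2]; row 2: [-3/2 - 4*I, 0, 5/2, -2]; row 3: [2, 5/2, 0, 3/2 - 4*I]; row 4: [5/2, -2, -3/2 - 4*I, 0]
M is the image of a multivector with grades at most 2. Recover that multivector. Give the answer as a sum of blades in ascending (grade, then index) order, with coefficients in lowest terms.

Method: the blade images are trace-orthogonal — tr(rho(e_A) rho(e_B)^-1) = 4 if A = B and 0 otherwise — and rho(e_A)^-1 = (e_A)^2 * rho(e_A) with (e_A)^2 = +1 or -1, so the coefficient of e_A in the preimage is (e_A)^2 * tr(M rho(e_A))/4.
Nonzero projections over blades of grade <= 2: e1 e2: (e1 e2)^2 = +1, tr(M rho(e1 e2)) = 10, coefficient 5/2; e1 e4: (e1 e4)^2 = +1, tr(M rho(e1 e4)) = 8, coefficient 2; e2 e4: (e2 e4)^2 = -1, tr(M rho(e2 e4)) = -6, coefficient 3/2; e3 e4: (e3 e4)^2 = -1, tr(M rho(e3 e4)) = -16, coefficient 4. Every other blade of grade <= 2 projects to 0.
Answer: 5/2*e1 e2 + 2*e1 e4 + 3/2*e2 e4 + 4*e3 e4


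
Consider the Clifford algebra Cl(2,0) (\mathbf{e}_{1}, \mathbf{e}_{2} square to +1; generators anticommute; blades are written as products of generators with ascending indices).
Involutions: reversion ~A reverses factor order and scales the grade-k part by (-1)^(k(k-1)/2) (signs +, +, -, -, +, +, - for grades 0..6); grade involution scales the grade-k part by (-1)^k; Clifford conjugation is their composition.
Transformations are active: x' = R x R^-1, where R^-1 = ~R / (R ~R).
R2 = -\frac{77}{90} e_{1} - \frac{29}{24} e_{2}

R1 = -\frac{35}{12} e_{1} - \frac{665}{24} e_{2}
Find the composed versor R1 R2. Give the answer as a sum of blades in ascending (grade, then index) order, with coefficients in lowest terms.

Distribute over the terms of R1 (each basis-blade product reordered to ascending indices, repeated generators contracted through their squares):
(-\frac{35}{12} e_{1}) R2 = \frac{539}{216} + \frac{1015}{288} e_{1} e_{2}
(-\frac{665}{24} e_{2}) R2 = \frac{19285}{576} - \frac{10241}{432} e_{1} e_{2}
Summing the partial products and collecting blades:
Answer: \frac{62167}{1728} - \frac{17437}{864} e_{1} e_{2}


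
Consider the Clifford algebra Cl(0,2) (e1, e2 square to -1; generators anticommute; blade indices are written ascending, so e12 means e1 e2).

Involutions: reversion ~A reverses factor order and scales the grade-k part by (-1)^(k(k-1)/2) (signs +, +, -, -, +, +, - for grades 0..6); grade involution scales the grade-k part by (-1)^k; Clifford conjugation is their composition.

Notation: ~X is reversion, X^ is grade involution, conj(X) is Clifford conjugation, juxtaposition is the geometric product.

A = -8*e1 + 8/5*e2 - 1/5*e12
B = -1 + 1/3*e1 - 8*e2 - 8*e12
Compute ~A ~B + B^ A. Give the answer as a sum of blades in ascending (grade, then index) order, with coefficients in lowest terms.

first term: 208/15 + 112/5*e1 + 937/15*e2 + 949/15*e12
second term: -256/15 + 96/5*e1 + 187/3*e2 + 191/3*e12
Answer: -16/5 + 208/5*e1 + 624/5*e2 + 1904/15*e12


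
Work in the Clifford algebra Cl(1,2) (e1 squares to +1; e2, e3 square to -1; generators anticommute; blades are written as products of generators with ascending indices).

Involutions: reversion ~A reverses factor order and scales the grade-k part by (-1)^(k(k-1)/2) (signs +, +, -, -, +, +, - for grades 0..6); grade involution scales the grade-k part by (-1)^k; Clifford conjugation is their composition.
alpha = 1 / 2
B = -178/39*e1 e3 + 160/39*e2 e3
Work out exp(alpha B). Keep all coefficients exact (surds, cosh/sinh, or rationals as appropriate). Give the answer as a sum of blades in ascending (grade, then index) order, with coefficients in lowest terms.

B^2 term by term: the squares give (-178/39)^2*(e1 e3)^2 + (160/39)^2*(e2 e3)^2 = 31684/1521*(+1) + 25600/1521*(-1) = 4 (each basis 2-blade squares to minus the product of its generators' squares); cross terms between blades sharing an index anticommute and cancel. So B^2 = 4.
B^2 = 4 — the series telescopes hyperbolically here: l = 2, alpha*l = 1, so exp(alpha B) = cosh(1) + (sinh(1)/2)*B = cosh(1) + (sinh(1)/2)*B.
Answer: cosh(1) - 89*sinh(1)/39*e1 e3 + 80*sinh(1)/39*e2 e3


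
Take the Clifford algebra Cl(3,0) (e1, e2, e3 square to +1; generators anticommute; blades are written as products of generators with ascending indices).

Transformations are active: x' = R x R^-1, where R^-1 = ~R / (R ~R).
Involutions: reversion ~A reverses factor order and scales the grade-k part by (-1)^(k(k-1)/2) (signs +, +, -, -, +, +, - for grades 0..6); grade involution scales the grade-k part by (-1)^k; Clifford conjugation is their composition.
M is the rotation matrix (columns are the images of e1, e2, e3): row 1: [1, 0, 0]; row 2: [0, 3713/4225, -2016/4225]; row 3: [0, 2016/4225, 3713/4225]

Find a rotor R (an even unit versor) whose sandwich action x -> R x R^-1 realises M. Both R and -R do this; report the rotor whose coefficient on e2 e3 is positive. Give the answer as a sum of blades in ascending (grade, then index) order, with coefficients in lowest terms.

Method: write R = a + b12*e1 e2 + b13*e1 e3 + b23*e2 e3 with a^2 + b12^2 + b13^2 + b23^2 = 1 (so R^-1 = ~R). Expanding the columns R e_j ~R gives tr M = 4a^2 - 1 and, from the antisymmetric part, M21 - M12 = -4a*b12, M13 - M31 = 4a*b13, M32 - M23 = -4a*b23.
Here tr M = 11651/4225, so a^2 = (1 + tr M)/4 = 3969/4225 and a = ±63/65. Taking a = 63/65: M21 - M12 = 0, M13 - M31 = 0, M32 - M23 = 4032/4225, giving b12 = 0, b13 = 0, b23 = -16/65, i.e. R = 63/65 - 16/65*e2 e3.
Its e2 e3 coefficient is negative, so report the other preimage -R.
Answer: -63/65 + 16/65*e2 e3. Sheet selection: the two-to-one cover makes ±R indistinguishable at the matrix level (trace 11651/4225), so uniqueness comes from the required sign on e2 e3.


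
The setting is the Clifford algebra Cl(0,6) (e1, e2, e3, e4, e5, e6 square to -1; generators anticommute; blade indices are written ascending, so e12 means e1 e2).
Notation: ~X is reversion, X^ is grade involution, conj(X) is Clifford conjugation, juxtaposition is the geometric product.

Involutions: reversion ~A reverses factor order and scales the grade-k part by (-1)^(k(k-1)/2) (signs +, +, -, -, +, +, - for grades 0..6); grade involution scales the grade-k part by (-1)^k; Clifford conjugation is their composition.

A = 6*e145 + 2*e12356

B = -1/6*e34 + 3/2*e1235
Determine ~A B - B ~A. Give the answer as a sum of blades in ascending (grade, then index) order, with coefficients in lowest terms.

first term: 3*e6 + e135 - 9*e234 + 1/3*e12456
second term: 3*e6 - e135 - 9*e234 - 1/3*e12456
Answer: 2*e135 + 2/3*e12456


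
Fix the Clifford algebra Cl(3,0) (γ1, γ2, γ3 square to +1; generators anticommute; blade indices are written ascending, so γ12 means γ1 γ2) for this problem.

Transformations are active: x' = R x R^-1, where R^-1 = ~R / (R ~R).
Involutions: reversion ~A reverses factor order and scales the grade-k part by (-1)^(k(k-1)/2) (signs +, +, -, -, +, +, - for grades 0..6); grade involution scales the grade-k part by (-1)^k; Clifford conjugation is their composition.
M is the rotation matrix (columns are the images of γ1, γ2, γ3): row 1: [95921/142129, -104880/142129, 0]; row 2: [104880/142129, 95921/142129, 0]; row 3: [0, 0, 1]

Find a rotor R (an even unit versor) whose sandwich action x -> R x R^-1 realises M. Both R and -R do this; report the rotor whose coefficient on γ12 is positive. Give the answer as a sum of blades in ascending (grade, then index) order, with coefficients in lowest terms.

Method: write R = a + b12*γ12 + b13*γ13 + b23*γ23 with a^2 + b12^2 + b13^2 + b23^2 = 1 (so R^-1 = ~R). Expanding the columns R e_j ~R gives tr M = 4a^2 - 1 and, from the antisymmetric part, M21 - M12 = -4a*b12, M13 - M31 = 4a*b13, M32 - M23 = -4a*b23.
Here tr M = 333971/142129, so a^2 = (1 + tr M)/4 = 119025/142129 and a = ±345/377. Taking a = 345/377: M21 - M12 = 209760/142129, M13 - M31 = 0, M32 - M23 = 0, giving b12 = -152/377, b13 = 0, b23 = 0, i.e. R = 345/377 - 152/377*γ12.
Its γ12 coefficient is negative, so report the other preimage -R.
Answer: -345/377 + 152/377*γ12. Recall the cover is two-to-one: with M of trace 333971/142129, both preimages act alike, and the stated γ12 sign chooses the sheet.


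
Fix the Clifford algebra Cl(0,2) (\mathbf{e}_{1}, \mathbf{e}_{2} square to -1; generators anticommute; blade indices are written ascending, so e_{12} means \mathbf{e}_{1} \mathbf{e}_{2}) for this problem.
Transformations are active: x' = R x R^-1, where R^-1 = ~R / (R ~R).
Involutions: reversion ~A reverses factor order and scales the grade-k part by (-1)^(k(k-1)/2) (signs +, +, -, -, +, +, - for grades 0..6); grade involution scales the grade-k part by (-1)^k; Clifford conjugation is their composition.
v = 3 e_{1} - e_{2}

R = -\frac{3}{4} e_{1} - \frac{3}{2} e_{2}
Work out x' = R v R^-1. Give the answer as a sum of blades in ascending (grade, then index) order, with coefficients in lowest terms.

~R = -\frac{3}{4} e_{1} - \frac{3}{2} e_{2}, and R ~R = -\frac{45}{16}, so R^-1 = ~R / (-\frac{45}{16}).
R v = \frac{3}{4} + \frac{21}{4} e_{12}
Answer: -\frac{13}{5} e_{1} + \frac{9}{5} e_{2}


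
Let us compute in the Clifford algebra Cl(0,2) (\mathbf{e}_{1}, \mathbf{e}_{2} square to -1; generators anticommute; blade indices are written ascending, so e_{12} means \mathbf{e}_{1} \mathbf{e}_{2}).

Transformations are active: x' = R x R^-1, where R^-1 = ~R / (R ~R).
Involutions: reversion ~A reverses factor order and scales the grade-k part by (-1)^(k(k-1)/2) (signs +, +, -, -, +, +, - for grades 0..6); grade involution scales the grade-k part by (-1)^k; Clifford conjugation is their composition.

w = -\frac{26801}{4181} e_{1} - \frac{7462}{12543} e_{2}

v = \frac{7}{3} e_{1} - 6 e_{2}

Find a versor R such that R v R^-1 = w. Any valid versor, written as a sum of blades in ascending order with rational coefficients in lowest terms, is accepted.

Construction: equal norms (both -\frac{373}{9}) license R = v + w = -\frac{51136}{12543} e_{1} - \frac{82720}{12543} e_{2} — nothing changes along that direction, while (v - w)/2 changes sign, so v maps onto w.
Answer: -\frac{51136}{12543} e_{1} - \frac{82720}{12543} e_{2}


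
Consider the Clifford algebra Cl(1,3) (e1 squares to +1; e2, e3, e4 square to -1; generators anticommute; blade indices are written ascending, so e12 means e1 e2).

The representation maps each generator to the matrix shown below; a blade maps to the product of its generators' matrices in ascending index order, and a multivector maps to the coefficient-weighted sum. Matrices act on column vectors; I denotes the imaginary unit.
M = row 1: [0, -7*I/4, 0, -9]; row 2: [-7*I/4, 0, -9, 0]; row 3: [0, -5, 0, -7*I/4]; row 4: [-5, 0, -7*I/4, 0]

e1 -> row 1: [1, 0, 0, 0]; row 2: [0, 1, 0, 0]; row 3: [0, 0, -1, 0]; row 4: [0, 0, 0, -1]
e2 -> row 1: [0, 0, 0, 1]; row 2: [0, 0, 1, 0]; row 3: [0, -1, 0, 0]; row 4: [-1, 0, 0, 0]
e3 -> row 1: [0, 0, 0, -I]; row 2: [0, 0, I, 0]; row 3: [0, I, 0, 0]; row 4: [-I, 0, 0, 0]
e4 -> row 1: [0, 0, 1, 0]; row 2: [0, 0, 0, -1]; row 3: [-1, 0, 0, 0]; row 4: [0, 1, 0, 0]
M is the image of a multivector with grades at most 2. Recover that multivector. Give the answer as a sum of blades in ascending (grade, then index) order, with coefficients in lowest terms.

Method: the blade images are trace-orthogonal — tr(rho(e_A) rho(e_B)^-1) = 4 if A = B and 0 otherwise — and rho(e_A)^-1 = (e_A)^2 * rho(e_A) with (e_A)^2 = +1 or -1, so the coefficient of e_A in the preimage is (e_A)^2 * tr(M rho(e_A))/4.
Nonzero projections over blades of grade <= 2: e2: (e2)^2 = -1, tr(M rho(e2)) = 8, coefficient -2; e12: (e12)^2 = +1, tr(M rho(e12)) = -28, coefficient -7; e34: (e34)^2 = -1, tr(M rho(e34)) = -7, coefficient 7/4. Every other blade of grade <= 2 projects to 0.
Answer: -2*e2 - 7*e12 + 7/4*e34


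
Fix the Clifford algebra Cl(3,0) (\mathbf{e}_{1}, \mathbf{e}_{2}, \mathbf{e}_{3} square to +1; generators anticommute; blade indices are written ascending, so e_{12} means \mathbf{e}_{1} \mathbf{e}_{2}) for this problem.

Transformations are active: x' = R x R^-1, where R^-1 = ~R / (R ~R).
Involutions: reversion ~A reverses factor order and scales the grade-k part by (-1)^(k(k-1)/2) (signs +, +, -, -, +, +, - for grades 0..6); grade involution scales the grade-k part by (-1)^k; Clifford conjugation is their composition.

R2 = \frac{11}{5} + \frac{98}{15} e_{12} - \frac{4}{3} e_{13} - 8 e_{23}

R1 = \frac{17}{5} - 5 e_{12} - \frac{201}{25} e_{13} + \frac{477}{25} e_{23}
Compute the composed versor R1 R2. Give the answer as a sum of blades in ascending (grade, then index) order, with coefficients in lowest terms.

Distribute over the terms of R1 (each basis-blade product reordered to ascending indices, repeated generators contracted through their squares):
(\frac{17}{5}) R2 = \frac{187}{25} + \frac{1666}{75} e_{12} - \frac{68}{15} e_{13} - \frac{136}{5} e_{23}
(-5 e_{12}) R2 = \frac{98}{3} - 11 e_{12} + 40 e_{13} - \frac{20}{3} e_{23}
(-\frac{201}{25} e_{13}) R2 = -\frac{268}{25} - \frac{1608}{25} e_{12} - \frac{2211}{125} e_{13} - \frac{6566}{125} e_{23}
(\frac{477}{25} e_{23}) R2 = \frac{3816}{25} - \frac{636}{25} e_{12} - \frac{15582}{125} e_{13} + \frac{5247}{125} e_{23}
Summing the partial products and collecting blades:
Answer: \frac{2731}{15} - \frac{5891}{75} e_{12} - \frac{40079}{375} e_{13} - \frac{16657}{375} e_{23}


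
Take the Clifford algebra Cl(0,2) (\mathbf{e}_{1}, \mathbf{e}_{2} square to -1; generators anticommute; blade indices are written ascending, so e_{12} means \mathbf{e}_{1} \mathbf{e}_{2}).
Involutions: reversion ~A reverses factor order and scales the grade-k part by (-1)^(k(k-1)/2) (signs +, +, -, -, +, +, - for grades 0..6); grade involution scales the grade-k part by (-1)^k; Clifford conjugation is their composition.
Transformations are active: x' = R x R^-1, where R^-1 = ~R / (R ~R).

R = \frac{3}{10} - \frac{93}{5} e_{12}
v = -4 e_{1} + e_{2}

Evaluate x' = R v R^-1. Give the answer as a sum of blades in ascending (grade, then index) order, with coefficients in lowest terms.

~R = \frac{3}{10} + \frac{93}{5} e_{12}, and R ~R = \frac{6921}{20}, so R^-1 = ~R / (\frac{6921}{20}).
R v = \frac{87}{5} e_{1} + \frac{747}{10} e_{2}
Answer: \frac{15496}{3845} e_{1} - \frac{3347}{3845} e_{2}


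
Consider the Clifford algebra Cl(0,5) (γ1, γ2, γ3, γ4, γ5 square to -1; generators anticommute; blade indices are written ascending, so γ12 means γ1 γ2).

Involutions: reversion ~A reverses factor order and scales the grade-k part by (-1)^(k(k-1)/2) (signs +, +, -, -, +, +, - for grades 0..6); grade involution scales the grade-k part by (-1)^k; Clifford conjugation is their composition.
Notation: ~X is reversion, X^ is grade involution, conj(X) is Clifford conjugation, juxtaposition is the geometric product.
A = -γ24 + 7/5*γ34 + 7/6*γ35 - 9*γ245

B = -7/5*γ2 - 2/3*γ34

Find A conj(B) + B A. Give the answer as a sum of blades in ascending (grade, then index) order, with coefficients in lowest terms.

first term: -14/15 - 7/5*γ4 - 2/3*γ23 + 532/45*γ45 + 49/25*γ234 - 131/30*γ235
second term: 14/15 - 7/5*γ4 - 2/3*γ23 - 602/45*γ45 - 49/25*γ234 - 229/30*γ235
Answer: -14/5*γ4 - 4/3*γ23 - 14/9*γ45 - 12*γ235


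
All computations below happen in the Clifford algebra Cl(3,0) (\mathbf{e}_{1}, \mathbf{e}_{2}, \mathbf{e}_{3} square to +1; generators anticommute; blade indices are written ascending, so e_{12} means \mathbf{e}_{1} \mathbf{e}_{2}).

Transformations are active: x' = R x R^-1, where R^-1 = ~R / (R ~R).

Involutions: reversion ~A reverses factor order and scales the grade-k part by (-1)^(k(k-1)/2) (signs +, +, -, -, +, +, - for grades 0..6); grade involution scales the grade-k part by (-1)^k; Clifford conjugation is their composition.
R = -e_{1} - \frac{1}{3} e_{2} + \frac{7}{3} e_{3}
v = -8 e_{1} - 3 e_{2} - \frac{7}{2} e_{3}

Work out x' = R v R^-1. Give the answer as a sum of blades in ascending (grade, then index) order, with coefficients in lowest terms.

~R = -e_{1} - \frac{1}{3} e_{2} + \frac{7}{3} e_{3}, and R ~R = \frac{59}{9}, so R^-1 = ~R / (\frac{59}{9}).
R v = \frac{5}{6} + \frac{1}{3} e_{12} + \frac{133}{6} e_{13} + \frac{49}{6} e_{23}
Answer: \frac{457}{59} e_{1} + \frac{172}{59} e_{2} + \frac{483}{118} e_{3}


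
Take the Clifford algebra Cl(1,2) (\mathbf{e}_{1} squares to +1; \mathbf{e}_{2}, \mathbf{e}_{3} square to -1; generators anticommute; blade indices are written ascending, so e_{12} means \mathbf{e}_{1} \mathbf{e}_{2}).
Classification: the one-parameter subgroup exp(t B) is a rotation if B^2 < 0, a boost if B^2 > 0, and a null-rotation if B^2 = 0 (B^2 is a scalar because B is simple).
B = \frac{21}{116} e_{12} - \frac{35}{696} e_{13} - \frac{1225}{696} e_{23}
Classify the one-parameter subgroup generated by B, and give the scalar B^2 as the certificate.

B^2 term by term: the squares give (\frac{21}{116})^2*(e_{12})^2 + (-\frac{35}{696})^2*(e_{13})^2 + (-\frac{1225}{696})^2*(e_{23})^2 = \frac{441}{13456}*(+1) + \frac{1225}{484416}*(+1) + \frac{1500625}{484416}*(-1) = -\frac{49}{16} (each basis 2-blade squares to minus the product of its generators' squares); cross terms between blades sharing an index anticommute and cancel. So B^2 = -\frac{49}{16}.
Answer: rotation, certificate B^2 = -\frac{49}{16}. Note: conjugating B changes its blade decomposition but never the scalar B^2 = -\frac{49}{16}, whose sign settles the classification.


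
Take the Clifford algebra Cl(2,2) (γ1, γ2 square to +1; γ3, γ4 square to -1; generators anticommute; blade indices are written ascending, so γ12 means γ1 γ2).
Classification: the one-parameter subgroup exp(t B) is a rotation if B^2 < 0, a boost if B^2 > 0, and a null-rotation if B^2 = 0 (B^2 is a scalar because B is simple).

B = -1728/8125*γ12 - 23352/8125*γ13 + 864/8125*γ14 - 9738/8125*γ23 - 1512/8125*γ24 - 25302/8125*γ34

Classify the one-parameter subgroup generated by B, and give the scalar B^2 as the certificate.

B^2 term by term: the squares give (-1728/8125)^2*(γ12)^2 + (-23352/8125)^2*(γ13)^2 + (864/8125)^2*(γ14)^2 + (-9738/8125)^2*(γ23)^2 + (-1512/8125)^2*(γ24)^2 + (-25302/8125)^2*(γ34)^2 = 2985984/66015625*(-1) + 545315904/66015625*(+1) + 746496/66015625*(+1) + 94828644/66015625*(+1) + 2286144/66015625*(+1) + 640191204/66015625*(-1) = 0 (each basis 2-blade squares to minus the product of its generators' squares); cross terms between blades sharing an index anticommute and cancel; the commuting (index-disjoint) pairs give grade-4 terms 2*c*c'*(blade product), which cancel blade by blade — γ1234: 87443712/66015625 - 70616448/66015625 - 16827264/66015625 = 0 — confirming B is simple. So B^2 = 0.
Answer: null-rotation, certificate B^2 = 0. The invariant at work: B^2 = 0 is unchanged by conjugation, hence its sign classifies the subgroup whatever basis B is written in.


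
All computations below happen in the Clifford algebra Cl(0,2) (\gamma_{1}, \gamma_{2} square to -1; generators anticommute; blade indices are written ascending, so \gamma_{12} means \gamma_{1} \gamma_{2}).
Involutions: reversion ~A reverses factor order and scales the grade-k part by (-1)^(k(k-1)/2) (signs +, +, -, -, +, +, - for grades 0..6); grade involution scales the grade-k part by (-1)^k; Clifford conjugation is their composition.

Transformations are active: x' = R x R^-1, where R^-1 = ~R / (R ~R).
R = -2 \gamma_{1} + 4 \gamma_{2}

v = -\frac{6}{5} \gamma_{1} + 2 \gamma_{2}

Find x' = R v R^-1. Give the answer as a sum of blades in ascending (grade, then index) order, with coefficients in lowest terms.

~R = -2 \gamma_{1} + 4 \gamma_{2}, and R ~R = -20, so R^-1 = ~R / (-20).
R v = -\frac{52}{5} + \frac{4}{5} \gamma_{12}
Answer: -\frac{22}{25} \gamma_{1} + \frac{54}{25} \gamma_{2}


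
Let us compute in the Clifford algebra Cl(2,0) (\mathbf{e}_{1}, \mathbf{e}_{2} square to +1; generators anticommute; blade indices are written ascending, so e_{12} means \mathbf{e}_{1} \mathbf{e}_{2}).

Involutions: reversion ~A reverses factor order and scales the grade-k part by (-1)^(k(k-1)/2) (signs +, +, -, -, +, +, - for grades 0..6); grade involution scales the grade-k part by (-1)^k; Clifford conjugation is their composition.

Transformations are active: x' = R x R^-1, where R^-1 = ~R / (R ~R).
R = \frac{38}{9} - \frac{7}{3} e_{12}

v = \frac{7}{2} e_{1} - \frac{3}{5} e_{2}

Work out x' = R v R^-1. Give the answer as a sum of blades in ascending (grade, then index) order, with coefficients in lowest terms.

~R = \frac{38}{9} + \frac{7}{3} e_{12}, and R ~R = \frac{1885}{81}, so R^-1 = ~R / (\frac{1885}{81}).
R v = \frac{728}{45} e_{1} + \frac{169}{30} e_{2}
Answer: \frac{3437}{1450} e_{1} + \frac{1917}{725} e_{2}


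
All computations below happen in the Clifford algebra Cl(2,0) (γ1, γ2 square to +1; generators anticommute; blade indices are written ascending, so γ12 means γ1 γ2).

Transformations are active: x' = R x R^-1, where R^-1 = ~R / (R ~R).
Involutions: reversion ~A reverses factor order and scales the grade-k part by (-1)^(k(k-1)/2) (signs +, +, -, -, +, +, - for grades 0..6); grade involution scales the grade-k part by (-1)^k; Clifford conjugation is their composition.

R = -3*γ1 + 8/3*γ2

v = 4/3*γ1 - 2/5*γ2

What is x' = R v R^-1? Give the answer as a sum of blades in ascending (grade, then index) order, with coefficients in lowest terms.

~R = -3*γ1 + 8/3*γ2, and R ~R = 145/9, so R^-1 = ~R / (145/9).
R v = -76/15 - 106/45*γ12
Answer: 1204/2175*γ1 - 926/725*γ2


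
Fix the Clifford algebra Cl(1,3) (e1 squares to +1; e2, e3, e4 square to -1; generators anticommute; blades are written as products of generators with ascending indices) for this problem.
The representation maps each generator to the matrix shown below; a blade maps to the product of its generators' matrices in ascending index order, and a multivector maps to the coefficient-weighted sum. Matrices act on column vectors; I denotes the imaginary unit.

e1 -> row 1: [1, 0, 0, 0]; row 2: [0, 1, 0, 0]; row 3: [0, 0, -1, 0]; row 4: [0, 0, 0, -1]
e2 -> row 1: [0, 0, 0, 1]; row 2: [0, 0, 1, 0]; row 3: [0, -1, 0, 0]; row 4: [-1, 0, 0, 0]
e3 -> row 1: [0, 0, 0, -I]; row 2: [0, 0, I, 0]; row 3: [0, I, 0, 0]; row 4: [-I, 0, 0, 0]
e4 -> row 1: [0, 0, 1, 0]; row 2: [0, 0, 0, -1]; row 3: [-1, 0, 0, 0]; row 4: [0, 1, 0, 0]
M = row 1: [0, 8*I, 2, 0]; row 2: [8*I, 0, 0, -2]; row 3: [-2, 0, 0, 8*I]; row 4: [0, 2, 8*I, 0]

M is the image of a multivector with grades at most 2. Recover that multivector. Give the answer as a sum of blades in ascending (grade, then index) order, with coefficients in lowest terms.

Method: the blade images are trace-orthogonal — tr(rho(e_A) rho(e_B)^-1) = 4 if A = B and 0 otherwise — and rho(e_A)^-1 = (e_A)^2 * rho(e_A) with (e_A)^2 = +1 or -1, so the coefficient of e_A in the preimage is (e_A)^2 * tr(M rho(e_A))/4.
Nonzero projections over blades of grade <= 2: e4: (e4)^2 = -1, tr(M rho(e4)) = -8, coefficient 2; e3 e4: (e3 e4)^2 = -1, tr(M rho(e3 e4)) = 32, coefficient -8. Every other blade of grade <= 2 projects to 0.
Answer: 2*e4 - 8*e3 e4


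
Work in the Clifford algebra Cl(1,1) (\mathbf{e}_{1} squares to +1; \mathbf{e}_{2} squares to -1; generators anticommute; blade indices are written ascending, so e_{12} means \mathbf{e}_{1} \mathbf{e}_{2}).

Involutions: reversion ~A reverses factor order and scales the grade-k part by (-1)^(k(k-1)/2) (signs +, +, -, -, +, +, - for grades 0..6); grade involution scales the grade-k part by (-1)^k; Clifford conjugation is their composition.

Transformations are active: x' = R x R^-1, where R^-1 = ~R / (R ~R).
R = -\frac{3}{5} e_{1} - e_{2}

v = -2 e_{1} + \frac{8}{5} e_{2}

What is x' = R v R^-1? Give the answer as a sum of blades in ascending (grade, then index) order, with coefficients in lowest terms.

~R = -\frac{3}{5} e_{1} - e_{2}, and R ~R = -\frac{16}{25}, so R^-1 = ~R / (-\frac{16}{25}).
R v = \frac{14}{5} - \frac{74}{25} e_{12}
Answer: \frac{29}{4} e_{1} + \frac{143}{20} e_{2}


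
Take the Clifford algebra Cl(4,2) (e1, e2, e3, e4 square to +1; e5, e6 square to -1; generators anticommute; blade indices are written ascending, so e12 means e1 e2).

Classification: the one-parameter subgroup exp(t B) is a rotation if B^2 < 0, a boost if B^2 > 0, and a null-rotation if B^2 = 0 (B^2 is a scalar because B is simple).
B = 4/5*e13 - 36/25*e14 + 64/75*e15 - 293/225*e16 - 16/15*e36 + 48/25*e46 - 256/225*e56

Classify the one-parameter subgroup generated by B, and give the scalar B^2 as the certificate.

B^2 term by term: the squares give (4/5)^2*(e13)^2 + (-36/25)^2*(e14)^2 + (64/75)^2*(e15)^2 + (-293/225)^2*(e16)^2 + (-16/15)^2*(e36)^2 + (48/25)^2*(e46)^2 + (-256/225)^2*(e56)^2 = 16/25*(-1) + 1296/625*(-1) + 4096/5625*(+1) + 85849/50625*(+1) + 256/225*(+1) + 2304/625*(+1) + 65536/50625*(-1) = 81/25 (each basis 2-blade squares to minus the product of its generators' squares); cross terms between blades sharing an index anticommute and cancel; the commuting (index-disjoint) pairs give grade-4 terms 2*c*c'*(blade product), which cancel blade by blade — e1346: 384/125 - 384/125 = 0; e1356: -2048/1125 + 2048/1125 = 0; e1456: 2048/625 - 2048/625 = 0 — confirming B is simple. So B^2 = 81/25.
Answer: boost, certificate B^2 = 81/25. Why this suffices: the scalar 81/25 survives any versor conjugation, so its sign alone determines the class however B is presented.


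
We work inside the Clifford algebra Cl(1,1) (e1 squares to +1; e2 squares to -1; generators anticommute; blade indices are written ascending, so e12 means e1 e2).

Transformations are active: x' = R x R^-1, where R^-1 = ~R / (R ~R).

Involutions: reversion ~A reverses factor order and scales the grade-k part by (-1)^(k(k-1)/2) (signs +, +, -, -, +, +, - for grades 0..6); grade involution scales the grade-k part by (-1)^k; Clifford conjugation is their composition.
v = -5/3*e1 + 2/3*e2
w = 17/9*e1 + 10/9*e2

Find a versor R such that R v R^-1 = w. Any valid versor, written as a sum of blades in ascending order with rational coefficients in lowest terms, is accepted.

R = v + w = 2/9*e1 + 16/9*e2 works: the equal norms (7/3) guarantee its sandwich swaps v into w.
Answer: 2/9*e1 + 16/9*e2


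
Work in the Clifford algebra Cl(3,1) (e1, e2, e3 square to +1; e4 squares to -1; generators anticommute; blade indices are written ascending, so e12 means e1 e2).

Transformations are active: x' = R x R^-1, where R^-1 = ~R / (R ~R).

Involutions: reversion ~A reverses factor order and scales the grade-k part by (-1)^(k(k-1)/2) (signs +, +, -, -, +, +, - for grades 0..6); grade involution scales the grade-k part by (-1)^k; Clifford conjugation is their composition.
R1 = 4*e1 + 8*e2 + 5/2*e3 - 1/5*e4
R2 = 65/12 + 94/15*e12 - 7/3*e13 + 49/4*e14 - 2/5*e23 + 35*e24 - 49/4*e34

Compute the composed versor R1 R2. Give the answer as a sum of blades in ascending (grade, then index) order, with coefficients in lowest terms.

Distribute over the terms of R1 (each basis-blade product reordered to ascending indices, repeated generators contracted through their squares):
(4*e1) R2 = 65/3*e1 + 376/15*e2 - 28/3*e3 + 49*e4 - 8/5*e123 + 140*e124 - 49*e134
(8*e2) R2 = -752/15*e1 + 130/3*e2 - 16/5*e3 + 280*e4 + 56/3*e123 - 98*e124 - 98*e234
(5/2*e3) R2 = 35/6*e1 + e2 + 325/24*e3 - 245/8*e4 + 47/3*e123 - 245/8*e134 - 175/2*e234
(-1/5*e4) R2 = -49/20*e1 - 7*e2 + 49/20*e3 - 13/12*e4 - 94/75*e124 + 7/15*e134 + 2/25*e234
Summing the partial products and collecting blades:
Answer: -301/12*e1 + 312/5*e2 + 83/24*e3 + 7135/24*e4 + 491/15*e123 + 3056/75*e124 - 9499/120*e134 - 9271/50*e234


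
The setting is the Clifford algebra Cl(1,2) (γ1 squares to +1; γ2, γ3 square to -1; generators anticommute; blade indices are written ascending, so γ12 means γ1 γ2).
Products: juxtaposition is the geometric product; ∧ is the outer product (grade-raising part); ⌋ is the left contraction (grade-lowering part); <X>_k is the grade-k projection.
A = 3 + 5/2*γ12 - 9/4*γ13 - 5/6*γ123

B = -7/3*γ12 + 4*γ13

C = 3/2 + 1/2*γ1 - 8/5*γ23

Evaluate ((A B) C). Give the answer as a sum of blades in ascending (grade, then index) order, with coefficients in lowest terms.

step 1: -89/6 + 10/3*γ2 + 35/18*γ3 - 7*γ12 + 12*γ13 - 19/4*γ23
step 2: -597/20 - 89/12*γ1 + 97/18*γ2 + 9/4*γ3 - 941/30*γ12 + 1049/180*γ13 + 1993/120*γ23 - 19/8*γ123
Answer: -597/20 - 89/12*γ1 + 97/18*γ2 + 9/4*γ3 - 941/30*γ12 + 1049/180*γ13 + 1993/120*γ23 - 19/8*γ123
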